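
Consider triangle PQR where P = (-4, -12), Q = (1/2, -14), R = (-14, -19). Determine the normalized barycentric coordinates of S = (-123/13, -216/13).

(3/13, 2/13, 8/13)

Signed area of the reference triangle: [PQR] = ½·((-4)·(-14−(-19)) + (1/2)·(-19−(-12)) + (-14)·(-12−(-14))) = ½·(-20 − 7/2 − 28) = -103/4.
[SQR] = ½·((-123/13)·(-14−(-19)) + (1/2)·(-19−(-216/13)) + (-14)·(-216/13−(-14))) = ½·(-615/13 − 31/26 + 476/13) = -309/52, so the P-coordinate is (-309/52)/(-103/4) = 3/13.
[PSR] = ½·((-4)·(-216/13−(-19)) + (-123/13)·(-19−(-12)) + (-14)·(-12−(-216/13))) = ½·(-124/13 + 861/13 − 840/13) = -103/26, so the Q-coordinate is 2/13.
[PQS] = ½·((-4)·(-14−(-216/13)) + (1/2)·(-216/13−(-12)) + (-123/13)·(-12−(-14))) = ½·(-136/13 − 30/13 − 246/13) = -206/13, so the R-coordinate is 8/13.
Check: 3/13 + 2/13 + 8/13 = 1.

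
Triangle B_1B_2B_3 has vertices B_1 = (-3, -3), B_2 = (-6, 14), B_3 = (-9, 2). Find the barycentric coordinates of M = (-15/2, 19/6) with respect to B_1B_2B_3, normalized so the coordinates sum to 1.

Signed area of the reference triangle: [B_1B_2B_3] = ½·((-3)·(14−2) + (-6)·(2−(-3)) + (-9)·(-3−14)) = ½·(-36 − 30 + 153) = 87/2.
[MB_2B_3] = ½·((-15/2)·(14−2) + (-6)·(2−(19/6)) + (-9)·(19/6−14)) = ½·(-90 + 7 + 195/2) = 29/4, so the B_1-coordinate is (29/4)/(87/2) = 1/6.
[B_1MB_3] = ½·((-3)·(19/6−2) + (-15/2)·(2−(-3)) + (-9)·(-3−(19/6))) = ½·(-7/2 − 75/2 + 111/2) = 29/4, so the B_2-coordinate is 1/6.
[B_1B_2M] = ½·((-3)·(14−(19/6)) + (-6)·(19/6−(-3)) + (-15/2)·(-3−14)) = ½·(-65/2 − 37 + 255/2) = 29, so the B_3-coordinate is 2/3.

(1/6, 1/6, 2/3)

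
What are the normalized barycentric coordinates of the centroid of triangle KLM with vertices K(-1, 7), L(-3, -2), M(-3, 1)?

(1/3, 1/3, 1/3)

The centroid is the average of the vertices, so each weight is 1/3.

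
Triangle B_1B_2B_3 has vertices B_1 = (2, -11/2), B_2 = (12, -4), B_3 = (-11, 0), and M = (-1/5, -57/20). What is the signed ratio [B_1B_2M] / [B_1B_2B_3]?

[B_1B_2B_3] = ½·(2·(-4−0) + 12·(0−(-11/2)) + (-11)·(-11/2−(-4))) = ½·(-8 + 66 + 33/2) = 149/4.
[B_1B_2M] = ½·(2·(-4−(-57/20)) + 12·(-57/20−(-11/2)) + (-1/5)·(-11/2−(-4))) = ½·(-23/10 + 159/5 + 3/10) = 149/10, so the ratio is (149/10)/(149/4) = 2/5.

2/5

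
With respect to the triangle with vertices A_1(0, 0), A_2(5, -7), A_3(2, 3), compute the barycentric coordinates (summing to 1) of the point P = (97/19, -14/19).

(-13/19, 11/19, 21/19)

Signed area of the reference triangle: [A_1A_2A_3] = ½·(0·(-7−3) + 5·(3−0) + 2·(0−(-7))) = ½·(0 + 15 + 14) = 29/2.
[PA_2A_3] = ½·((97/19)·(-7−3) + 5·(3−(-14/19)) + 2·(-14/19−(-7))) = ½·(-970/19 + 355/19 + 238/19) = -377/38, so the A_1-coordinate is (-377/38)/(29/2) = -13/19.
[A_1PA_3] = ½·(0·(-14/19−3) + (97/19)·(3−0) + 2·(0−(-14/19))) = ½·(0 + 291/19 + 28/19) = 319/38, so the A_2-coordinate is 11/19.
[A_1A_2P] = ½·(0·(-7−(-14/19)) + 5·(-14/19−0) + (97/19)·(0−(-7))) = ½·(0 − 70/19 + 679/19) = 609/38, so the A_3-coordinate is 21/19.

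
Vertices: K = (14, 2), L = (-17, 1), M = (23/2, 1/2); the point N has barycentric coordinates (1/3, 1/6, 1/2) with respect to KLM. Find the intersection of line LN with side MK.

(25/2, 11/10)

Line LN meets MK where the L-coordinate vanishes; zeroing N's L-weight and renormalizing leaves M, K-weights 1/2 : 1/3 → (3/5, 2/5).
So J = (3/5)·M + (2/5)·K = (25/2, 11/10).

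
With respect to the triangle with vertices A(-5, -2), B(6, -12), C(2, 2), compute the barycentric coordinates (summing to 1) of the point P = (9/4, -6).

(1/4, 1/2, 1/4)

Signed area of the reference triangle: [ABC] = ½·((-5)·(-12−2) + 6·(2−(-2)) + 2·(-2−(-12))) = ½·(70 + 24 + 20) = 57.
[PBC] = ½·((9/4)·(-12−2) + 6·(2−(-6)) + 2·(-6−(-12))) = ½·(-63/2 + 48 + 12) = 57/4, so the A-coordinate is (57/4)/57 = 1/4.
[APC] = ½·((-5)·(-6−2) + (9/4)·(2−(-2)) + 2·(-2−(-6))) = ½·(40 + 9 + 8) = 57/2, so the B-coordinate is 1/2.
[ABP] = ½·((-5)·(-12−(-6)) + 6·(-6−(-2)) + (9/4)·(-2−(-12))) = ½·(30 − 24 + 45/2) = 57/4, so the C-coordinate is 1/4.
Check: 1/4 + 1/2 + 1/4 = 1.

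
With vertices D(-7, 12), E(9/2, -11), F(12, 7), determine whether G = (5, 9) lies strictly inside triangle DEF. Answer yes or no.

Barycentric coordinates of G: (94/253, -2/253, 7/11).
The three coordinates are positive, negative, positive; a point is interior exactly when all three are positive.

no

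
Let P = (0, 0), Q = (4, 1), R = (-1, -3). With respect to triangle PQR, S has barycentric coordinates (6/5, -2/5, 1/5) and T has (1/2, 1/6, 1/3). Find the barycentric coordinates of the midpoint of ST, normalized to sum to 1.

(17/20, -7/60, 4/15)

Since both coordinate triples sum to 1, the midpoint's barycentrics are the componentwise average.
(6/5+1/2)/2 = 17/20; similarly -7/60 and 4/15.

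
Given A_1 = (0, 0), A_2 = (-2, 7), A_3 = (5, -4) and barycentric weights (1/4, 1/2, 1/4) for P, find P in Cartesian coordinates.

P = (1/4)·A_1 + (1/2)·A_2 + (1/4)·A_3.
x-coordinate: (1/4)·0 + (1/2)·(-2) + (1/4)·5 = 1/4.
y-coordinate: (1/4)·0 + (1/2)·7 + (1/4)·(-4) = 5/2.

(1/4, 5/2)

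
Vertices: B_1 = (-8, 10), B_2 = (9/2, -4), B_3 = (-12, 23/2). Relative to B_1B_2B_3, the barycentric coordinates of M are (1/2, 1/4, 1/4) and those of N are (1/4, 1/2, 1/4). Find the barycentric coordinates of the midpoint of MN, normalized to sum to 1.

(3/8, 3/8, 1/4)

Since both coordinate triples sum to 1, the midpoint's barycentrics are the componentwise average.
(1/2+1/4)/2 = 3/8; similarly 3/8 and 1/4.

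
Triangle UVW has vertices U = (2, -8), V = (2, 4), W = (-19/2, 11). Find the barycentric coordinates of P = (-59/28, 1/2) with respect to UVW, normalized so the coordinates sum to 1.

Signed area of the reference triangle: [UVW] = ½·(2·(4−11) + 2·(11−(-8)) + (-19/2)·(-8−4)) = ½·(-14 + 38 + 114) = 69.
[PVW] = ½·((-59/28)·(4−11) + 2·(11−(1/2)) + (-19/2)·(1/2−4)) = ½·(59/4 + 21 + 133/4) = 69/2, so the U-coordinate is (69/2)/69 = 1/2.
[UPW] = ½·(2·(1/2−11) + (-59/28)·(11−(-8)) + (-19/2)·(-8−(1/2))) = ½·(-21 − 1121/28 + 323/4) = 69/7, so the V-coordinate is 1/7.
[UVP] = ½·(2·(4−(1/2)) + 2·(1/2−(-8)) + (-59/28)·(-8−4)) = ½·(7 + 17 + 177/7) = 345/14, so the W-coordinate is 5/14.

(1/2, 1/7, 5/14)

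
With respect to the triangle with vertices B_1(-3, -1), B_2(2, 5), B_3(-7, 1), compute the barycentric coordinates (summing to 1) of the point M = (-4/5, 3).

Signed area of the reference triangle: [B_1B_2B_3] = ½·((-3)·(5−1) + 2·(1−(-1)) + (-7)·(-1−5)) = ½·(-12 + 4 + 42) = 17.
[MB_2B_3] = ½·((-4/5)·(5−1) + 2·(1−3) + (-7)·(3−5)) = ½·(-16/5 − 4 + 14) = 17/5, so the B_1-coordinate is (17/5)/17 = 1/5.
[B_1MB_3] = ½·((-3)·(3−1) + (-4/5)·(1−(-1)) + (-7)·(-1−3)) = ½·(-6 − 8/5 + 28) = 51/5, so the B_2-coordinate is 3/5.
[B_1B_2M] = ½·((-3)·(5−3) + 2·(3−(-1)) + (-4/5)·(-1−5)) = ½·(-6 + 8 + 24/5) = 17/5, so the B_3-coordinate is 1/5.
Check: 1/5 + 3/5 + 1/5 = 1.

(1/5, 3/5, 1/5)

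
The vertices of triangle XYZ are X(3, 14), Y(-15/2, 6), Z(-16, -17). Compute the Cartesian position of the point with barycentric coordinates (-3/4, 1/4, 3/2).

(-225/8, -69/2)

W = (-3/4)·X + (1/4)·Y + (3/2)·Z.
x-coordinate: (-3/4)·3 + (1/4)·(-15/2) + (3/2)·(-16) = -225/8.
y-coordinate: (-3/4)·14 + (1/4)·6 + (3/2)·(-17) = -69/2.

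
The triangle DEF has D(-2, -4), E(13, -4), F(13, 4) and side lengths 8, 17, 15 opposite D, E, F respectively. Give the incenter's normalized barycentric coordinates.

The incenter has barycentric coordinates proportional to the opposite side lengths: (8 : 17 : 15).
Normalizing by 8+17+15 = 40 gives (1/5, 17/40, 3/8).

(1/5, 17/40, 3/8)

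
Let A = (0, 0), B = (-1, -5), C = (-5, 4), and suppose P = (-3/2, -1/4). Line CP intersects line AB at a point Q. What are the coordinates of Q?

Barycentric coordinates of P with respect to ABC: (1/2, 1/4, 1/4).
On side AB the C-coordinate is zero; dropping P's C-weight 1/4 and renormalizing the remaining 1/2 : 1/4 gives weights 2/3, 1/3 on A, B.
Q = (2/3)·(0, 0) + (1/3)·(-1, -5) = (-1/3, -5/3).

(-1/3, -5/3)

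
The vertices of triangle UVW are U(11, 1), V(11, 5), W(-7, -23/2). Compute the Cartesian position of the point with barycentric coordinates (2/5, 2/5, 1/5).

P = (2/5)·U + (2/5)·V + (1/5)·W.
x-coordinate: (2/5)·11 + (2/5)·11 + (1/5)·(-7) = 37/5.
y-coordinate: (2/5)·1 + (2/5)·5 + (1/5)·(-23/2) = 1/10.

(37/5, 1/10)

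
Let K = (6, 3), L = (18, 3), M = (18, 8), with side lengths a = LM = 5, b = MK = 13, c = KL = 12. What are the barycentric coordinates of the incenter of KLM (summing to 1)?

The incenter has barycentric coordinates proportional to the opposite side lengths: (5 : 13 : 12).
Normalizing by 5+13+12 = 30 gives (1/6, 13/30, 2/5).

(1/6, 13/30, 2/5)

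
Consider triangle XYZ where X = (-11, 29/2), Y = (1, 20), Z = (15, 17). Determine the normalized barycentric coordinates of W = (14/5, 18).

Signed area of the reference triangle: [XYZ] = ½·((-11)·(20−17) + 1·(17−(29/2)) + 15·(29/2−20)) = ½·(-33 + 5/2 − 165/2) = -113/2.
[WYZ] = ½·((14/5)·(20−17) + 1·(17−18) + 15·(18−20)) = ½·(42/5 − 1 − 30) = -113/10, so the X-coordinate is (-113/10)/(-113/2) = 1/5.
[XWZ] = ½·((-11)·(18−17) + (14/5)·(17−(29/2)) + 15·(29/2−18)) = ½·(-11 + 7 − 105/2) = -113/4, so the Y-coordinate is 1/2.
[XYW] = ½·((-11)·(20−18) + 1·(18−(29/2)) + (14/5)·(29/2−20)) = ½·(-22 + 7/2 − 77/5) = -339/20, so the Z-coordinate is 3/10.

(1/5, 1/2, 3/10)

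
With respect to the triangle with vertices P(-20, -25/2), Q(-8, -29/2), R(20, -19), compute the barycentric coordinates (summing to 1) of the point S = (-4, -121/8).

Signed area of the reference triangle: [PQR] = ½·((-20)·(-29/2−(-19)) + (-8)·(-19−(-25/2)) + 20·(-25/2−(-29/2))) = ½·(-90 + 52 + 40) = 1.
[SQR] = ½·((-4)·(-29/2−(-19)) + (-8)·(-19−(-121/8)) + 20·(-121/8−(-29/2))) = ½·(-18 + 31 − 25/2) = 1/4, so the P-coordinate is (1/4)/1 = 1/4.
[PSR] = ½·((-20)·(-121/8−(-19)) + (-4)·(-19−(-25/2)) + 20·(-25/2−(-121/8))) = ½·(-155/2 + 26 + 105/2) = 1/2, so the Q-coordinate is 1/2.
[PQS] = ½·((-20)·(-29/2−(-121/8)) + (-8)·(-121/8−(-25/2)) + (-4)·(-25/2−(-29/2))) = ½·(-25/2 + 21 − 8) = 1/4, so the R-coordinate is 1/4.
Check: 1/4 + 1/2 + 1/4 = 1.

(1/4, 1/2, 1/4)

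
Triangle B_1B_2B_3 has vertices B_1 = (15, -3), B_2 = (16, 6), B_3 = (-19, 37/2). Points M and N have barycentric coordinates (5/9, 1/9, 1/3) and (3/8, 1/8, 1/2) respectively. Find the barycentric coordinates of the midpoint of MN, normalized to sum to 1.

(67/144, 17/144, 5/12)

Since both coordinate triples sum to 1, the midpoint's barycentrics are the componentwise average.
(5/9+3/8)/2 = 67/144; similarly 17/144 and 5/12.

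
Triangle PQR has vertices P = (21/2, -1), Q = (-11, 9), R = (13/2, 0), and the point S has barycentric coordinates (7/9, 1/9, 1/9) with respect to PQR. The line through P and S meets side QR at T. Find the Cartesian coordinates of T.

Line PS meets QR where the P-coordinate vanishes; zeroing S's P-weight and renormalizing leaves Q, R-weights 1/9 : 1/9 → (1/2, 1/2).
So T = (1/2)·Q + (1/2)·R = (-9/4, 9/2).

(-9/4, 9/2)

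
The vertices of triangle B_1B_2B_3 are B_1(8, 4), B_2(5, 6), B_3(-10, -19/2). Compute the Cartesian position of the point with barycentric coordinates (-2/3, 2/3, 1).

(-12, -49/6)

M = (-2/3)·B_1 + (2/3)·B_2 + 1·B_3.
x-coordinate: (-2/3)·8 + (2/3)·5 + 1·(-10) = -12.
y-coordinate: (-2/3)·4 + (2/3)·6 + 1·(-19/2) = -49/6.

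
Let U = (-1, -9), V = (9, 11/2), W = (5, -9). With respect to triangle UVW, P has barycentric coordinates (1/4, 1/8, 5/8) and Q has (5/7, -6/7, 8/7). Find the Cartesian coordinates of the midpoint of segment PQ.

(9/14, -3205/224)

Barycentric coordinates of the midpoint are the average: (27/56, -41/112, 99/112).
Converting: (27/56)·U + (-41/112)·V + (99/112)·W = (9/14, -3205/224).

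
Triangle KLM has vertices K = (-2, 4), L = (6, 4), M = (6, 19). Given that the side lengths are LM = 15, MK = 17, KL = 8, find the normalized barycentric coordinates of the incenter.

(3/8, 17/40, 1/5)

The incenter has barycentric coordinates proportional to the opposite side lengths: (15 : 17 : 8).
Normalizing by 15+17+8 = 40 gives (3/8, 17/40, 1/5).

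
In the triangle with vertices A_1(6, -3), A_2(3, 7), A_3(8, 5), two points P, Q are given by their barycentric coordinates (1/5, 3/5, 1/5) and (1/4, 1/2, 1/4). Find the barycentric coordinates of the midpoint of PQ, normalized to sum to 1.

Since both coordinate triples sum to 1, the midpoint's barycentrics are the componentwise average.
(1/5+1/4)/2 = 9/40; similarly 11/20 and 9/40.

(9/40, 11/20, 9/40)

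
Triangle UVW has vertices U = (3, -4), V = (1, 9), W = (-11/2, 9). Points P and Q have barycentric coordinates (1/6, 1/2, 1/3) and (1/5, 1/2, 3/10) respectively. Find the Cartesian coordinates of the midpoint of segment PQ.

(-83/120, 397/60)

Barycentric coordinates of the midpoint are the average: (11/60, 1/2, 19/60).
Converting: (11/60)·U + (1/2)·V + (19/60)·W = (-83/120, 397/60).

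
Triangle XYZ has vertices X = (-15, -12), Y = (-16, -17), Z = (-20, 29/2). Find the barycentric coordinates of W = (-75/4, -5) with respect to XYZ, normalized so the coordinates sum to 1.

Signed area of the reference triangle: [XYZ] = ½·((-15)·(-17−(29/2)) + (-16)·(29/2−(-12)) + (-20)·(-12−(-17))) = ½·(945/2 − 424 − 100) = -103/4.
[WYZ] = ½·((-75/4)·(-17−(29/2)) + (-16)·(29/2−(-5)) + (-20)·(-5−(-17))) = ½·(4725/8 − 312 − 240) = 309/16, so the X-coordinate is (309/16)/(-103/4) = -3/4.
[XWZ] = ½·((-15)·(-5−(29/2)) + (-75/4)·(29/2−(-12)) + (-20)·(-12−(-5))) = ½·(585/2 − 3975/8 + 140) = -515/16, so the Y-coordinate is 5/4.
[XYW] = ½·((-15)·(-17−(-5)) + (-16)·(-5−(-12)) + (-75/4)·(-12−(-17))) = ½·(180 − 112 − 375/4) = -103/8, so the Z-coordinate is 1/2.
Check: -3/4 + 5/4 + 1/2 = 1.

(-3/4, 5/4, 1/2)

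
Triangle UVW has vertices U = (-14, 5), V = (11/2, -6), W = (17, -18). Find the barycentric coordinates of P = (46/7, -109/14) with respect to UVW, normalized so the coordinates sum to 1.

(1/14, 5/7, 3/14)

Signed area of the reference triangle: [UVW] = ½·((-14)·(-6−(-18)) + (11/2)·(-18−5) + 17·(5−(-6))) = ½·(-168 − 253/2 + 187) = -215/4.
[PVW] = ½·((46/7)·(-6−(-18)) + (11/2)·(-18−(-109/14)) + 17·(-109/14−(-6))) = ½·(552/7 − 1573/28 − 425/14) = -215/56, so the U-coordinate is (-215/56)/(-215/4) = 1/14.
[UPW] = ½·((-14)·(-109/14−(-18)) + (46/7)·(-18−5) + 17·(5−(-109/14))) = ½·(-143 − 1058/7 + 3043/14) = -1075/28, so the V-coordinate is 5/7.
[UVP] = ½·((-14)·(-6−(-109/14)) + (11/2)·(-109/14−5) + (46/7)·(5−(-6))) = ½·(-25 − 1969/28 + 506/7) = -645/56, so the W-coordinate is 3/14.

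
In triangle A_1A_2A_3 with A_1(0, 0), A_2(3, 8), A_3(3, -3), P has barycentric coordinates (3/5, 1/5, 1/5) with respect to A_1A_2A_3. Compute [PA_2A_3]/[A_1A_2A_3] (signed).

The signed ratio [PA_2A_3]/[A_1A_2A_3] equals the barycentric coordinate of P at vertex A_1, which is 3/5.

3/5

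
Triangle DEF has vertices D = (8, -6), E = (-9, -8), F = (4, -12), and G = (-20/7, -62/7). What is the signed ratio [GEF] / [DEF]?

1/7

[DEF] = ½·(8·(-8−(-12)) + (-9)·(-12−(-6)) + 4·(-6−(-8))) = ½·(32 + 54 + 8) = 47.
[GEF] = ½·((-20/7)·(-8−(-12)) + (-9)·(-12−(-62/7)) + 4·(-62/7−(-8))) = ½·(-80/7 + 198/7 − 24/7) = 47/7, so the ratio is (47/7)/47 = 1/7.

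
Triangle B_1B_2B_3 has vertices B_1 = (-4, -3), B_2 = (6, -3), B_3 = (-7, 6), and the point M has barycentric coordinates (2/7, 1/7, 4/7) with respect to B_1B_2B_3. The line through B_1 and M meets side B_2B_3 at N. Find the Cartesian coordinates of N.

Line B_1M meets B_2B_3 where the B_1-coordinate vanishes; zeroing M's B_1-weight and renormalizing leaves B_2, B_3-weights 1/7 : 4/7 → (1/5, 4/5).
So N = (1/5)·B_2 + (4/5)·B_3 = (-22/5, 21/5).

(-22/5, 21/5)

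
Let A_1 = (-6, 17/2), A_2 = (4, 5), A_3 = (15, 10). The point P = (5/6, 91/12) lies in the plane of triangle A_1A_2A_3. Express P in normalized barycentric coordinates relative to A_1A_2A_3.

Signed area of the reference triangle: [A_1A_2A_3] = ½·((-6)·(5−10) + 4·(10−(17/2)) + 15·(17/2−5)) = ½·(30 + 6 + 105/2) = 177/4.
[PA_2A_3] = ½·((5/6)·(5−10) + 4·(10−(91/12)) + 15·(91/12−5)) = ½·(-25/6 + 29/3 + 155/4) = 177/8, so the A_1-coordinate is (177/8)/(177/4) = 1/2.
[A_1PA_3] = ½·((-6)·(91/12−10) + (5/6)·(10−(17/2)) + 15·(17/2−(91/12))) = ½·(29/2 + 5/4 + 55/4) = 59/4, so the A_2-coordinate is 1/3.
[A_1A_2P] = ½·((-6)·(5−(91/12)) + 4·(91/12−(17/2)) + (5/6)·(17/2−5)) = ½·(31/2 − 11/3 + 35/12) = 59/8, so the A_3-coordinate is 1/6.
Check: 1/2 + 1/3 + 1/6 = 1.

(1/2, 1/3, 1/6)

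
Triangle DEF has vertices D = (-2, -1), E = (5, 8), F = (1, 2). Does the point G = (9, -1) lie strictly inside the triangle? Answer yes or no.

Barycentric coordinates of G: (-10, -11/2, 33/2).
The three coordinates are negative, negative, positive; a point is interior exactly when all three are positive.

no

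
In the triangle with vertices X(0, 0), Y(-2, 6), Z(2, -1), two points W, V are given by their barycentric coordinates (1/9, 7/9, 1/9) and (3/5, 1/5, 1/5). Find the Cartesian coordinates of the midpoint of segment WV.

Barycentric coordinates of the midpoint are the average: (16/45, 22/45, 7/45).
Converting: (16/45)·X + (22/45)·Y + (7/45)·Z = (-2/3, 25/9).

(-2/3, 25/9)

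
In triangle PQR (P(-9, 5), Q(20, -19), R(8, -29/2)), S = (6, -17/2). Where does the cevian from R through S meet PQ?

Barycentric coordinates of S with respect to PQR: (2/5, 2/5, 1/5).
On side PQ the R-coordinate is zero; dropping S's R-weight 1/5 and renormalizing the remaining 2/5 : 2/5 gives weights 1/2, 1/2 on P, Q.
T = (1/2)·(-9, 5) + (1/2)·(20, -19) = (11/2, -7).

(11/2, -7)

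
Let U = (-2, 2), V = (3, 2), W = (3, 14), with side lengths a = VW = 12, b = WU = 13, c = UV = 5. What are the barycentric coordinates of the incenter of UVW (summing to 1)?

(2/5, 13/30, 1/6)

The incenter has barycentric coordinates proportional to the opposite side lengths: (12 : 13 : 5).
Normalizing by 12+13+5 = 30 gives (2/5, 13/30, 1/6).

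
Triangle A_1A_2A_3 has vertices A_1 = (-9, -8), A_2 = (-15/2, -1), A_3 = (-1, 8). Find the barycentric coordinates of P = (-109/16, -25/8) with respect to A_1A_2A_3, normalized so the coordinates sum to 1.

Signed area of the reference triangle: [A_1A_2A_3] = ½·((-9)·(-1−8) + (-15/2)·(8−(-8)) + (-1)·(-8−(-1))) = ½·(81 − 120 + 7) = -16.
[PA_2A_3] = ½·((-109/16)·(-1−8) + (-15/2)·(8−(-25/8)) + (-1)·(-25/8−(-1))) = ½·(981/16 − 1335/16 + 17/8) = -10, so the A_1-coordinate is (-10)/(-16) = 5/8.
[A_1PA_3] = ½·((-9)·(-25/8−8) + (-109/16)·(8−(-8)) + (-1)·(-8−(-25/8))) = ½·(801/8 − 109 + 39/8) = -2, so the A_2-coordinate is 1/8.
[A_1A_2P] = ½·((-9)·(-1−(-25/8)) + (-15/2)·(-25/8−(-8)) + (-109/16)·(-8−(-1))) = ½·(-153/8 − 585/16 + 763/16) = -4, so the A_3-coordinate is 1/4.

(5/8, 1/8, 1/4)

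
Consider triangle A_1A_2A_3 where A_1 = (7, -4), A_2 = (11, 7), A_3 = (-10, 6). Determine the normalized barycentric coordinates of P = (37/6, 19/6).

(1/3, 1/2, 1/6)

Signed area of the reference triangle: [A_1A_2A_3] = ½·(7·(7−6) + 11·(6−(-4)) + (-10)·(-4−7)) = ½·(7 + 110 + 110) = 227/2.
[PA_2A_3] = ½·((37/6)·(7−6) + 11·(6−(19/6)) + (-10)·(19/6−7)) = ½·(37/6 + 187/6 + 115/3) = 227/6, so the A_1-coordinate is (227/6)/(227/2) = 1/3.
[A_1PA_3] = ½·(7·(19/6−6) + (37/6)·(6−(-4)) + (-10)·(-4−(19/6))) = ½·(-119/6 + 185/3 + 215/3) = 227/4, so the A_2-coordinate is 1/2.
[A_1A_2P] = ½·(7·(7−(19/6)) + 11·(19/6−(-4)) + (37/6)·(-4−7)) = ½·(161/6 + 473/6 − 407/6) = 227/12, so the A_3-coordinate is 1/6.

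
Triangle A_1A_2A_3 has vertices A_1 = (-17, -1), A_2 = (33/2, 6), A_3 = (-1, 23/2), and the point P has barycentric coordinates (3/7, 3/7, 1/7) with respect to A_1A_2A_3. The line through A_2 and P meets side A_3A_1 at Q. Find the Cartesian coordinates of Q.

(-13, 17/8)

Line A_2P meets A_3A_1 where the A_2-coordinate vanishes; zeroing P's A_2-weight and renormalizing leaves A_3, A_1-weights 1/7 : 3/7 → (1/4, 3/4).
So Q = (1/4)·A_3 + (3/4)·A_1 = (-13, 17/8).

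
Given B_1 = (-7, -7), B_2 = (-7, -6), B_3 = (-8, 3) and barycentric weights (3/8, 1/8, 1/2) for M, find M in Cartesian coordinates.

M = (3/8)·B_1 + (1/8)·B_2 + (1/2)·B_3.
x-coordinate: (3/8)·(-7) + (1/8)·(-7) + (1/2)·(-8) = -15/2.
y-coordinate: (3/8)·(-7) + (1/8)·(-6) + (1/2)·3 = -15/8.

(-15/2, -15/8)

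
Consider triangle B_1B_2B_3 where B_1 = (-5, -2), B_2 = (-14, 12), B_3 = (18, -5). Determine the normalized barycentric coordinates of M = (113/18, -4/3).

Signed area of the reference triangle: [B_1B_2B_3] = ½·((-5)·(12−(-5)) + (-14)·(-5−(-2)) + 18·(-2−12)) = ½·(-85 + 42 − 252) = -295/2.
[MB_2B_3] = ½·((113/18)·(12−(-5)) + (-14)·(-5−(-4/3)) + 18·(-4/3−12)) = ½·(1921/18 + 154/3 − 240) = -1475/36, so the B_1-coordinate is (-1475/36)/(-295/2) = 5/18.
[B_1MB_3] = ½·((-5)·(-4/3−(-5)) + (113/18)·(-5−(-2)) + 18·(-2−(-4/3))) = ½·(-55/3 − 113/6 − 12) = -295/12, so the B_2-coordinate is 1/6.
[B_1B_2M] = ½·((-5)·(12−(-4/3)) + (-14)·(-4/3−(-2)) + (113/18)·(-2−12)) = ½·(-200/3 − 28/3 − 791/9) = -1475/18, so the B_3-coordinate is 5/9.
Check: 5/18 + 1/6 + 5/9 = 1.

(5/18, 1/6, 5/9)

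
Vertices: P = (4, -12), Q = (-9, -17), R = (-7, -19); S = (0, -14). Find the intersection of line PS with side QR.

Barycentric coordinates of S with respect to PQR: (2/3, 1/6, 1/6).
On side QR the P-coordinate is zero; dropping S's P-weight 2/3 and renormalizing the remaining 1/6 : 1/6 gives weights 1/2, 1/2 on Q, R.
T = (1/2)·(-9, -17) + (1/2)·(-7, -19) = (-8, -18).

(-8, -18)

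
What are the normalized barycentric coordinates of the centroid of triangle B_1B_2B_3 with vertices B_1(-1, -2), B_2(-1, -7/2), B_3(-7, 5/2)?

(1/3, 1/3, 1/3)

The centroid is the average of the vertices, so each weight is 1/3.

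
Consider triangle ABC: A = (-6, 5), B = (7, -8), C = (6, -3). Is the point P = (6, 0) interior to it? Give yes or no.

no

Barycentric coordinates of P: (-3/52, -9/13, 7/4).
The three coordinates are negative, negative, positive; a point is interior exactly when all three are positive.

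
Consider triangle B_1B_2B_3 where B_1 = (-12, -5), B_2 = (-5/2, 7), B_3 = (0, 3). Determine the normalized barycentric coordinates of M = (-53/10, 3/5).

(2/5, 1/5, 2/5)

Signed area of the reference triangle: [B_1B_2B_3] = ½·((-12)·(7−3) + (-5/2)·(3−(-5)) + 0·(-5−7)) = ½·(-48 − 20 + 0) = -34.
[MB_2B_3] = ½·((-53/10)·(7−3) + (-5/2)·(3−(3/5)) + 0·(3/5−7)) = ½·(-106/5 − 6 + 0) = -68/5, so the B_1-coordinate is (-68/5)/(-34) = 2/5.
[B_1MB_3] = ½·((-12)·(3/5−3) + (-53/10)·(3−(-5)) + 0·(-5−(3/5))) = ½·(144/5 − 212/5 + 0) = -34/5, so the B_2-coordinate is 1/5.
[B_1B_2M] = ½·((-12)·(7−(3/5)) + (-5/2)·(3/5−(-5)) + (-53/10)·(-5−7)) = ½·(-384/5 − 14 + 318/5) = -68/5, so the B_3-coordinate is 2/5.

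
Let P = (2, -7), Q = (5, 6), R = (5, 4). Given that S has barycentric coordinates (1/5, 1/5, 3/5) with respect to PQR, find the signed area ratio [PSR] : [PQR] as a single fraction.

1/5

The signed ratio [PSR]/[PQR] equals the barycentric coordinate of S at vertex Q, which is 1/5.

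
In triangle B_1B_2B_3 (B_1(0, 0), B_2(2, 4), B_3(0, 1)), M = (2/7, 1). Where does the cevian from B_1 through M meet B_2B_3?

(1/2, 7/4)

Barycentric coordinates of M with respect to B_1B_2B_3: (3/7, 1/7, 3/7).
On side B_2B_3 the B_1-coordinate is zero; dropping M's B_1-weight 3/7 and renormalizing the remaining 1/7 : 3/7 gives weights 1/4, 3/4 on B_2, B_3.
N = (1/4)·(2, 4) + (3/4)·(0, 1) = (1/2, 7/4).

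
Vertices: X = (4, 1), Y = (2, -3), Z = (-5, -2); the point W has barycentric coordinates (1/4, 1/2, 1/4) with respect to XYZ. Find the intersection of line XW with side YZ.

Line XW meets YZ where the X-coordinate vanishes; zeroing W's X-weight and renormalizing leaves Y, Z-weights 1/2 : 1/4 → (2/3, 1/3).
So V = (2/3)·Y + (1/3)·Z = (-1/3, -8/3).

(-1/3, -8/3)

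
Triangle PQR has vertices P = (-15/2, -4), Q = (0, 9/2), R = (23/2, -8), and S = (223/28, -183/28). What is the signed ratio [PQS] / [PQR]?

11/14

[PQR] = ½·((-15/2)·(9/2−(-8)) + 0·(-8−(-4)) + (23/2)·(-4−(9/2))) = ½·(-375/4 + 0 − 391/4) = -383/4.
[PQS] = ½·((-15/2)·(9/2−(-183/28)) + 0·(-183/28−(-4)) + (223/28)·(-4−(9/2))) = ½·(-4635/56 + 0 − 3791/56) = -4213/56, so the ratio is (-4213/56)/(-383/4) = 11/14.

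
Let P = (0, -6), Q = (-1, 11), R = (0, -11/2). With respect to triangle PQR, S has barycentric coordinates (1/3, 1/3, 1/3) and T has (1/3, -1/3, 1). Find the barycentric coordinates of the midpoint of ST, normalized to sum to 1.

(1/3, 0, 2/3)

Since both coordinate triples sum to 1, the midpoint's barycentrics are the componentwise average.
(1/3+1/3)/2 = 1/3; similarly 0 and 2/3.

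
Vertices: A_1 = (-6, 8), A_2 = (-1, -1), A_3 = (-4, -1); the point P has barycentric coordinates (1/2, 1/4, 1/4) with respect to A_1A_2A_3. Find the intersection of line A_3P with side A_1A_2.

(-13/3, 5)

Line A_3P meets A_1A_2 where the A_3-coordinate vanishes; zeroing P's A_3-weight and renormalizing leaves A_1, A_2-weights 1/2 : 1/4 → (2/3, 1/3).
So Q = (2/3)·A_1 + (1/3)·A_2 = (-13/3, 5).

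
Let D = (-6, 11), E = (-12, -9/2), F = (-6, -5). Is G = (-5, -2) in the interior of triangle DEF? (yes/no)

Barycentric coordinates of G: (37/192, -1/6, 187/192).
The three coordinates are positive, negative, positive; a point is interior exactly when all three are positive.

no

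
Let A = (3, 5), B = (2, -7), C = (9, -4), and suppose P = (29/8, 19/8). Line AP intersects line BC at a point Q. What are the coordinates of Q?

(11/2, -11/2)

Barycentric coordinates of P with respect to ABC: (3/4, 1/8, 1/8).
On side BC the A-coordinate is zero; dropping P's A-weight 3/4 and renormalizing the remaining 1/8 : 1/8 gives weights 1/2, 1/2 on B, C.
Q = (1/2)·(2, -7) + (1/2)·(9, -4) = (11/2, -11/2).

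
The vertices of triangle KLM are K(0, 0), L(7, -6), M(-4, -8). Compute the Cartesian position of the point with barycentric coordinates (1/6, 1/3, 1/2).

N = (1/6)·K + (1/3)·L + (1/2)·M.
x-coordinate: (1/6)·0 + (1/3)·7 + (1/2)·(-4) = 1/3.
y-coordinate: (1/6)·0 + (1/3)·(-6) + (1/2)·(-8) = -6.

(1/3, -6)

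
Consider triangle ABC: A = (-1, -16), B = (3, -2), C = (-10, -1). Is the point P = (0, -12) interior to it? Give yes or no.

yes

Barycentric coordinates of P: (133/186, 17/62, 1/93).
The three coordinates are positive, positive, positive; a point is interior exactly when all three are positive.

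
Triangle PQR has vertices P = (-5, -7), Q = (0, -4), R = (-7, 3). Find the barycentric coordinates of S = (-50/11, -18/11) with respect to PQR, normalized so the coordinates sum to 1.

(3/11, 3/11, 5/11)

Signed area of the reference triangle: [PQR] = ½·((-5)·(-4−3) + 0·(3−(-7)) + (-7)·(-7−(-4))) = ½·(35 + 0 + 21) = 28.
[SQR] = ½·((-50/11)·(-4−3) + 0·(3−(-18/11)) + (-7)·(-18/11−(-4))) = ½·(350/11 + 0 − 182/11) = 84/11, so the P-coordinate is (84/11)/28 = 3/11.
[PSR] = ½·((-5)·(-18/11−3) + (-50/11)·(3−(-7)) + (-7)·(-7−(-18/11))) = ½·(255/11 − 500/11 + 413/11) = 84/11, so the Q-coordinate is 3/11.
[PQS] = ½·((-5)·(-4−(-18/11)) + 0·(-18/11−(-7)) + (-50/11)·(-7−(-4))) = ½·(130/11 + 0 + 150/11) = 140/11, so the R-coordinate is 5/11.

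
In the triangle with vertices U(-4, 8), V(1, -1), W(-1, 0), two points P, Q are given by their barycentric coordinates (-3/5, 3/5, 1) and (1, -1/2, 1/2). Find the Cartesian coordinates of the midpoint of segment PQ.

Barycentric coordinates of the midpoint are the average: (1/5, 1/20, 3/4).
Converting: (1/5)·U + (1/20)·V + (3/4)·W = (-3/2, 31/20).

(-3/2, 31/20)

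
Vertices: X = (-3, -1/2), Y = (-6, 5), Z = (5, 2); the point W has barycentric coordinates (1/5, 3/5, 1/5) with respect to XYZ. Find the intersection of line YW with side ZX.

(1, 3/4)

Line YW meets ZX where the Y-coordinate vanishes; zeroing W's Y-weight and renormalizing leaves Z, X-weights 1/5 : 1/5 → (1/2, 1/2).
So V = (1/2)·Z + (1/2)·X = (1, 3/4).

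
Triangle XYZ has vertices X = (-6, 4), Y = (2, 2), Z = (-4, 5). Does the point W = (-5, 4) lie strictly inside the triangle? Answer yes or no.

Barycentric coordinates of W: (3/4, 1/12, 1/6).
The three coordinates are positive, positive, positive; a point is interior exactly when all three are positive.

yes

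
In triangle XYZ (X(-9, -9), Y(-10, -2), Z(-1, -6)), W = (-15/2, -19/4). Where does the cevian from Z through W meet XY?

Barycentric coordinates of W with respect to XYZ: (1/4, 1/2, 1/4).
On side XY the Z-coordinate is zero; dropping W's Z-weight 1/4 and renormalizing the remaining 1/4 : 1/2 gives weights 1/3, 2/3 on X, Y.
V = (1/3)·(-9, -9) + (2/3)·(-10, -2) = (-29/3, -13/3).

(-29/3, -13/3)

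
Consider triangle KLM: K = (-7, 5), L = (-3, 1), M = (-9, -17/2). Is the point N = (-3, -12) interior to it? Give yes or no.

Barycentric coordinates of N: (-39/31, 44/31, 26/31).
The three coordinates are negative, positive, positive; a point is interior exactly when all three are positive.

no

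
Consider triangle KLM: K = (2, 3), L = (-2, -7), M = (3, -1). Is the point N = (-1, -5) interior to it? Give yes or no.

yes

Barycentric coordinates of N: (2/13, 10/13, 1/13).
The three coordinates are positive, positive, positive; a point is interior exactly when all three are positive.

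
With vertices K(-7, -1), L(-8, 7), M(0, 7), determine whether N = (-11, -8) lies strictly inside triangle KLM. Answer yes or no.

no

Barycentric coordinates of N: (15/8, -17/64, -39/64).
The three coordinates are positive, negative, negative; a point is interior exactly when all three are positive.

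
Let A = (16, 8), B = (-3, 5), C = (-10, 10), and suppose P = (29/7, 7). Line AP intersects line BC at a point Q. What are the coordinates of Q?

(-19/4, 25/4)

Barycentric coordinates of P with respect to ABC: (3/7, 3/7, 1/7).
On side BC the A-coordinate is zero; dropping P's A-weight 3/7 and renormalizing the remaining 3/7 : 1/7 gives weights 3/4, 1/4 on B, C.
Q = (3/4)·(-3, 5) + (1/4)·(-10, 10) = (-19/4, 25/4).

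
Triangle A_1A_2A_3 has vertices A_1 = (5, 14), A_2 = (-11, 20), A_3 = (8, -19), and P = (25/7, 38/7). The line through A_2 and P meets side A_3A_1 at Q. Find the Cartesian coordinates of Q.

(6, 3)

Barycentric coordinates of P with respect to A_1A_2A_3: (4/7, 1/7, 2/7).
On side A_3A_1 the A_2-coordinate is zero; dropping P's A_2-weight 1/7 and renormalizing the remaining 2/7 : 4/7 gives weights 1/3, 2/3 on A_3, A_1.
Q = (1/3)·(8, -19) + (2/3)·(5, 14) = (6, 3).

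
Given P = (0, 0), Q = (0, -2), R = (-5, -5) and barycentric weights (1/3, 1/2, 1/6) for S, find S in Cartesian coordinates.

S = (1/3)·P + (1/2)·Q + (1/6)·R.
x-coordinate: (1/3)·0 + (1/2)·0 + (1/6)·(-5) = -5/6.
y-coordinate: (1/3)·0 + (1/2)·(-2) + (1/6)·(-5) = -11/6.

(-5/6, -11/6)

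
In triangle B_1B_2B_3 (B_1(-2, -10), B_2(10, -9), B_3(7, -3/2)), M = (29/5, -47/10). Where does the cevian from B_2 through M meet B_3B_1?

Barycentric coordinates of M with respect to B_1B_2B_3: (1/5, 1/5, 3/5).
On side B_3B_1 the B_2-coordinate is zero; dropping M's B_2-weight 1/5 and renormalizing the remaining 3/5 : 1/5 gives weights 3/4, 1/4 on B_3, B_1.
N = (3/4)·(7, -3/2) + (1/4)·(-2, -10) = (19/4, -29/8).

(19/4, -29/8)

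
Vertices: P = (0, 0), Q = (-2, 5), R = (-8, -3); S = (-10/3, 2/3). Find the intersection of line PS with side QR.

(-5, 1)

Barycentric coordinates of S with respect to PQR: (1/3, 1/3, 1/3).
On side QR the P-coordinate is zero; dropping S's P-weight 1/3 and renormalizing the remaining 1/3 : 1/3 gives weights 1/2, 1/2 on Q, R.
T = (1/2)·(-2, 5) + (1/2)·(-8, -3) = (-5, 1).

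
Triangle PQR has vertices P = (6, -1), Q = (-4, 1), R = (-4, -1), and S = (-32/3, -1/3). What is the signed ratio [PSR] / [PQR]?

[PQR] = ½·(6·(1−(-1)) + (-4)·(-1−(-1)) + (-4)·(-1−1)) = ½·(12 + 0 + 8) = 10.
[PSR] = ½·(6·(-1/3−(-1)) + (-32/3)·(-1−(-1)) + (-4)·(-1−(-1/3))) = ½·(4 + 0 + 8/3) = 10/3, so the ratio is (10/3)/10 = 1/3.

1/3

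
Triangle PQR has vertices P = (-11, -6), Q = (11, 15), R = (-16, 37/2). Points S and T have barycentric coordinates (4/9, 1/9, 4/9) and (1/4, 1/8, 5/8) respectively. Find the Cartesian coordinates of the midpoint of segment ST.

(-1595/144, 2759/288)

Barycentric coordinates of the midpoint are the average: (25/72, 17/144, 77/144).
Converting: (25/72)·P + (17/144)·Q + (77/144)·R = (-1595/144, 2759/288).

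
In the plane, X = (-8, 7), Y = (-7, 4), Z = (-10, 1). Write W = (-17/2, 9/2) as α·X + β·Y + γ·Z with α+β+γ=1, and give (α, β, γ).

Signed area of the reference triangle: [XYZ] = ½·((-8)·(4−1) + (-7)·(1−7) + (-10)·(7−4)) = ½·(-24 + 42 − 30) = -6.
[WYZ] = ½·((-17/2)·(4−1) + (-7)·(1−(9/2)) + (-10)·(9/2−4)) = ½·(-51/2 + 49/2 − 5) = -3, so the X-coordinate is (-3)/(-6) = 1/2.
[XWZ] = ½·((-8)·(9/2−1) + (-17/2)·(1−7) + (-10)·(7−(9/2))) = ½·(-28 + 51 − 25) = -1, so the Y-coordinate is 1/6.
[XYW] = ½·((-8)·(4−(9/2)) + (-7)·(9/2−7) + (-17/2)·(7−4)) = ½·(4 + 35/2 − 51/2) = -2, so the Z-coordinate is 1/3.
Check: 1/2 + 1/6 + 1/3 = 1.

(1/2, 1/6, 1/3)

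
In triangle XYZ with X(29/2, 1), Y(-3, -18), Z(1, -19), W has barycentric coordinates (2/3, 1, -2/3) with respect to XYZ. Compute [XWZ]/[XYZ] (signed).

The signed ratio [XWZ]/[XYZ] equals the barycentric coordinate of W at vertex Y, which is 1.

1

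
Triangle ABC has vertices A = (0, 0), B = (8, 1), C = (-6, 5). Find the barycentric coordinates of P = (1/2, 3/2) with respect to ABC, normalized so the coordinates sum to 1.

Signed area of the reference triangle: [ABC] = ½·(0·(1−5) + 8·(5−0) + (-6)·(0−1)) = ½·(0 + 40 + 6) = 23.
[PBC] = ½·((1/2)·(1−5) + 8·(5−(3/2)) + (-6)·(3/2−1)) = ½·(-2 + 28 − 3) = 23/2, so the A-coordinate is (23/2)/23 = 1/2.
[APC] = ½·(0·(3/2−5) + (1/2)·(5−0) + (-6)·(0−(3/2))) = ½·(0 + 5/2 + 9) = 23/4, so the B-coordinate is 1/4.
[ABP] = ½·(0·(1−(3/2)) + 8·(3/2−0) + (1/2)·(0−1)) = ½·(0 + 12 − 1/2) = 23/4, so the C-coordinate is 1/4.
Check: 1/2 + 1/4 + 1/4 = 1.

(1/2, 1/4, 1/4)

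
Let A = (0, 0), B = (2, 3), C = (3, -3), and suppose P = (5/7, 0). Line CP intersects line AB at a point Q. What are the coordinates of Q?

(1/3, 1/2)

Barycentric coordinates of P with respect to ABC: (5/7, 1/7, 1/7).
On side AB the C-coordinate is zero; dropping P's C-weight 1/7 and renormalizing the remaining 5/7 : 1/7 gives weights 5/6, 1/6 on A, B.
Q = (5/6)·(0, 0) + (1/6)·(2, 3) = (1/3, 1/2).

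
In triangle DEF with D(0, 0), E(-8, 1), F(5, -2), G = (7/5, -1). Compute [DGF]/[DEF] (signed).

[DEF] = ½·(0·(1−(-2)) + (-8)·(-2−0) + 5·(0−1)) = ½·(0 + 16 − 5) = 11/2.
[DGF] = ½·(0·(-1−(-2)) + (7/5)·(-2−0) + 5·(0−(-1))) = ½·(0 − 14/5 + 5) = 11/10, so the ratio is (11/10)/(11/2) = 1/5.

1/5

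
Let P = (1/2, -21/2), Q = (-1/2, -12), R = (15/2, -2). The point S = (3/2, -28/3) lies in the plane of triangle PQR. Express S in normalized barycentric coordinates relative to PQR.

Signed area of the reference triangle: [PQR] = ½·((1/2)·(-12−(-2)) + (-1/2)·(-2−(-21/2)) + (15/2)·(-21/2−(-12))) = ½·(-5 − 17/4 + 45/4) = 1.
[SQR] = ½·((3/2)·(-12−(-2)) + (-1/2)·(-2−(-28/3)) + (15/2)·(-28/3−(-12))) = ½·(-15 − 11/3 + 20) = 2/3, so the P-coordinate is (2/3)/1 = 2/3.
[PSR] = ½·((1/2)·(-28/3−(-2)) + (3/2)·(-2−(-21/2)) + (15/2)·(-21/2−(-28/3))) = ½·(-11/3 + 51/4 − 35/4) = 1/6, so the Q-coordinate is 1/6.
[PQS] = ½·((1/2)·(-12−(-28/3)) + (-1/2)·(-28/3−(-21/2)) + (3/2)·(-21/2−(-12))) = ½·(-4/3 − 7/12 + 9/4) = 1/6, so the R-coordinate is 1/6.

(2/3, 1/6, 1/6)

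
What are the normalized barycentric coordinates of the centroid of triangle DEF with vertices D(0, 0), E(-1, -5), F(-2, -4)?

The centroid is the average of the vertices, so each weight is 1/3.

(1/3, 1/3, 1/3)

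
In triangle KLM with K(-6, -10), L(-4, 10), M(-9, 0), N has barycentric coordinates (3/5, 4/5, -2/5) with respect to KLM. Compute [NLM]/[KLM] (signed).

The signed ratio [NLM]/[KLM] equals the barycentric coordinate of N at vertex K, which is 3/5.

3/5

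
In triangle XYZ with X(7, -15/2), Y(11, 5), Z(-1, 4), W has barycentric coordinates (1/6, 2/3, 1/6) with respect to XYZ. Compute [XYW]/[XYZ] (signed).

The signed ratio [XYW]/[XYZ] equals the barycentric coordinate of W at vertex Z, which is 1/6.

1/6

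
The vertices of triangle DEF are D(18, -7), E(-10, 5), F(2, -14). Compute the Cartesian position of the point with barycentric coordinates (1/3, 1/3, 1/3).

(10/3, -16/3)

G = (1/3)·D + (1/3)·E + (1/3)·F.
x-coordinate: (1/3)·18 + (1/3)·(-10) + (1/3)·2 = 10/3.
y-coordinate: (1/3)·(-7) + (1/3)·5 + (1/3)·(-14) = -16/3.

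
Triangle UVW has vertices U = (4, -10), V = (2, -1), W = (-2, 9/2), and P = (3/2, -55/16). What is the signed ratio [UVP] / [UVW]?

[UVW] = ½·(4·(-1−(9/2)) + 2·(9/2−(-10)) + (-2)·(-10−(-1))) = ½·(-22 + 29 + 18) = 25/2.
[UVP] = ½·(4·(-1−(-55/16)) + 2·(-55/16−(-10)) + (3/2)·(-10−(-1))) = ½·(39/4 + 105/8 − 27/2) = 75/16, so the ratio is (75/16)/(25/2) = 3/8.

3/8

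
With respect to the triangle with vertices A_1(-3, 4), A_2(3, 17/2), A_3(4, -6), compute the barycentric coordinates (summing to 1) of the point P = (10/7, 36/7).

(2/7, 4/7, 1/7)

Signed area of the reference triangle: [A_1A_2A_3] = ½·((-3)·(17/2−(-6)) + 3·(-6−4) + 4·(4−(17/2))) = ½·(-87/2 − 30 − 18) = -183/4.
[PA_2A_3] = ½·((10/7)·(17/2−(-6)) + 3·(-6−(36/7)) + 4·(36/7−(17/2))) = ½·(145/7 − 234/7 − 94/7) = -183/14, so the A_1-coordinate is (-183/14)/(-183/4) = 2/7.
[A_1PA_3] = ½·((-3)·(36/7−(-6)) + (10/7)·(-6−4) + 4·(4−(36/7))) = ½·(-234/7 − 100/7 − 32/7) = -183/7, so the A_2-coordinate is 4/7.
[A_1A_2P] = ½·((-3)·(17/2−(36/7)) + 3·(36/7−4) + (10/7)·(4−(17/2))) = ½·(-141/14 + 24/7 − 45/7) = -183/28, so the A_3-coordinate is 1/7.
Check: 2/7 + 4/7 + 1/7 = 1.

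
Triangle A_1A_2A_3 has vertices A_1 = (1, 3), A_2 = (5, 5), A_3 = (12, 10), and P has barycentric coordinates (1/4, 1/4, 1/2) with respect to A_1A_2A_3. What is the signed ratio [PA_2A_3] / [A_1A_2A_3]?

1/4

The signed ratio [PA_2A_3]/[A_1A_2A_3] equals the barycentric coordinate of P at vertex A_1, which is 1/4.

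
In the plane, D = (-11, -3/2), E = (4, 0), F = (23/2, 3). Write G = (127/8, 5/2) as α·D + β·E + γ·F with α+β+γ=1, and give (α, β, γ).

(-1/2, 11/12, 7/12)

Signed area of the reference triangle: [DEF] = ½·((-11)·(0−3) + 4·(3−(-3/2)) + (23/2)·(-3/2−0)) = ½·(33 + 18 − 69/4) = 135/8.
[GEF] = ½·((127/8)·(0−3) + 4·(3−(5/2)) + (23/2)·(5/2−0)) = ½·(-381/8 + 2 + 115/4) = -135/16, so the D-coordinate is (-135/16)/(135/8) = -1/2.
[DGF] = ½·((-11)·(5/2−3) + (127/8)·(3−(-3/2)) + (23/2)·(-3/2−(5/2))) = ½·(11/2 + 1143/16 − 46) = 495/32, so the E-coordinate is 11/12.
[DEG] = ½·((-11)·(0−(5/2)) + 4·(5/2−(-3/2)) + (127/8)·(-3/2−0)) = ½·(55/2 + 16 − 381/16) = 315/32, so the F-coordinate is 7/12.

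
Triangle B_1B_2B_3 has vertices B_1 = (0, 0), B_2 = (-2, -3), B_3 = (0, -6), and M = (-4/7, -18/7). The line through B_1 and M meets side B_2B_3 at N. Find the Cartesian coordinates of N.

(-1, -9/2)

Barycentric coordinates of M with respect to B_1B_2B_3: (3/7, 2/7, 2/7).
On side B_2B_3 the B_1-coordinate is zero; dropping M's B_1-weight 3/7 and renormalizing the remaining 2/7 : 2/7 gives weights 1/2, 1/2 on B_2, B_3.
N = (1/2)·(-2, -3) + (1/2)·(0, -6) = (-1, -9/2).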